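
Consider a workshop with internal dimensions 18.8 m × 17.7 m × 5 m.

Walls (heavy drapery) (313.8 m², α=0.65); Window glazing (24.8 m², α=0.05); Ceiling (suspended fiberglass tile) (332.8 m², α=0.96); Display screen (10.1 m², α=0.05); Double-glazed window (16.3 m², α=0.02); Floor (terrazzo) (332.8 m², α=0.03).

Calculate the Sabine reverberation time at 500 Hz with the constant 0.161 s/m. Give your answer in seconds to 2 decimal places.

A = Σ Sᵢαᵢ = 313.8·0.65 + 24.8·0.05 + 332.8·0.96 + 10.1·0.05 + 16.3·0.02 + 332.8·0.03 = 535.513 sabins.
Volume V = 18.8 × 17.7 × 5 = 1663.8 m³.
Sabine: RT60 = 0.161 × 1663.8 / 535.513 = 0.50 s.

0.50 sec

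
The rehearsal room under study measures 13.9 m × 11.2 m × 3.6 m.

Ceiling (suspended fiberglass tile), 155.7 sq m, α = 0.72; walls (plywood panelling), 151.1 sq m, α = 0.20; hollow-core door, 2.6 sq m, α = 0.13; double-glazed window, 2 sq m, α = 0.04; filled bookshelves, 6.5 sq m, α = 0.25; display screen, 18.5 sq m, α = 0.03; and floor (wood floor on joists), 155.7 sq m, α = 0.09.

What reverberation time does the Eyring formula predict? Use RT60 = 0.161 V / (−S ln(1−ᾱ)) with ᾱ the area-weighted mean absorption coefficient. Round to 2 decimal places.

0.47 seconds

Total surface area S = 155.7 + 151.1 + 2.6 + 2 + 6.5 + 18.5 + 155.7 = 492.1 sq m.
Absorption A = 155.7·0.72 + 151.1·0.20 + 2.6·0.13 + 2·0.04 + 6.5·0.25 + 18.5·0.03 + 155.7·0.09 = 158.935 sabins.
ᾱ = 158.935 / 492.1 = 0.3230.
−S·ln(1−ᾱ) = −492.1 × ln(1 − 0.3230) = 191.960.
V = 13.9 × 11.2 × 3.6 = 560.448 m³.
T = 0.161·V/[−S·ln(1−ᾱ)] = 0.161·560.448/191.960 = 0.47 s.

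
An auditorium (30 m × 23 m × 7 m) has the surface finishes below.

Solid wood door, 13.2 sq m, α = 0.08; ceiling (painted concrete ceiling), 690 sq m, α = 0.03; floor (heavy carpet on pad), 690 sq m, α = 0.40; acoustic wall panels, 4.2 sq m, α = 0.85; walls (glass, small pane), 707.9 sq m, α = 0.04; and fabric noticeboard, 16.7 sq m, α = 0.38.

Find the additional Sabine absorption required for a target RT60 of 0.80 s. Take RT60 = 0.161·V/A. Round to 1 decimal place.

Summing Sᵢαᵢ: 1.056 + 20.700 + 276.000 + 3.570 + 28.316 + 6.346 → A₁ = 335.988 sabins.
V = 4830 m³. Required absorption A₂ = 0.161 × 4830 / 0.80 = 972.037 sabins.
ΔA = A₂ − A₁ = 972.037 − 335.988 = 636.0 sabins.

636.0 sabins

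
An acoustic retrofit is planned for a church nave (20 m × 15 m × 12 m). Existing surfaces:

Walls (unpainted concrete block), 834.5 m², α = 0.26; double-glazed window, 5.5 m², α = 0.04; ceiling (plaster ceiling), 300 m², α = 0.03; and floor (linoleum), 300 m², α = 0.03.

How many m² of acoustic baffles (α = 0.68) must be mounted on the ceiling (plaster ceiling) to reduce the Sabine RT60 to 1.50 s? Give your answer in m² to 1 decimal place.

232.6

Total absorption A₁ = 834.5·0.26 + 5.5·0.04 + 300·0.03 + 300·0.03
  = 216.970 + 0.220 + 9.000 + 9.000 = 235.190 m² sabins.
V = 3600 m³. Target absorption A₂ = 0.161 × 3600 / 1.50 = 386.400 sabins.
ΔA needed = 386.400 − 235.190 = 151.210 sabins.
Net gain per m²: Δα = 0.68 − 0.03 = 0.65.
Area = ΔA/Δα = 151.210/0.65 = 232.6 m².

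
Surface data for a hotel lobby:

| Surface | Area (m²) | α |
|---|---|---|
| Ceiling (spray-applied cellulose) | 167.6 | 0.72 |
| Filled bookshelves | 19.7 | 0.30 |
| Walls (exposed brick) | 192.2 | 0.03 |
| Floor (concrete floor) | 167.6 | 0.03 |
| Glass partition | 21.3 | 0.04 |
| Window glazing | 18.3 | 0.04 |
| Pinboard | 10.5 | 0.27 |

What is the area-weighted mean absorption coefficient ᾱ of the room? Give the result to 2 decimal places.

0.24

S = Σ Sᵢ = 167.6 + 19.7 + 192.2 + 167.6 + 21.3 + 18.3 + 10.5 = 597.2 m².
A = 167.6·0.72 + 19.7·0.30 + 192.2·0.03 + 167.6·0.03 + 21.3·0.04 + 18.3·0.04 + 10.5·0.27 = 141.795 sabins.
ᾱ = 141.795 / 597.2 = 0.24.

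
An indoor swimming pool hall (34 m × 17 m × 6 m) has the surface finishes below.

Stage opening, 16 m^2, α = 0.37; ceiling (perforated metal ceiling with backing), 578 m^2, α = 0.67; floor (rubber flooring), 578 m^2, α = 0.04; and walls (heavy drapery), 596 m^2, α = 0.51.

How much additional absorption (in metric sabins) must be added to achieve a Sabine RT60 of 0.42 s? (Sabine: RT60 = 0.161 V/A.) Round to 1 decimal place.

Summing Sᵢαᵢ: 5.920 + 387.260 + 23.120 + 303.960 → A₁ = 720.260 sabins.
For T = 0.42 s, need A₂ = 0.161·V/T = 0.161·3468/0.42 = 1329.400 sabins.
Additional absorption ΔA = 1329.400 − 720.260 = 609.1 sabins.

609.1 sabins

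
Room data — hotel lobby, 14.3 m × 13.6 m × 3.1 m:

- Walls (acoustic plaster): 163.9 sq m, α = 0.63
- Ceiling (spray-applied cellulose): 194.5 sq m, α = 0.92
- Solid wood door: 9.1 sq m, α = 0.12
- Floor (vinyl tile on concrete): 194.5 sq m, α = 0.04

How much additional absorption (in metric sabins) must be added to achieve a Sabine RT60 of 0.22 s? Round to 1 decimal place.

150.1 sabins

Summing Sᵢαᵢ: 103.257 + 178.940 + 1.092 + 7.780 → A₁ = 291.069 sabins.
For T = 0.22 s, need A₂ = 0.161·V/T = 0.161·602.888/0.22 = 441.204 sabins.
Shortfall: 441.204 − 291.069 = 150.1 sabins.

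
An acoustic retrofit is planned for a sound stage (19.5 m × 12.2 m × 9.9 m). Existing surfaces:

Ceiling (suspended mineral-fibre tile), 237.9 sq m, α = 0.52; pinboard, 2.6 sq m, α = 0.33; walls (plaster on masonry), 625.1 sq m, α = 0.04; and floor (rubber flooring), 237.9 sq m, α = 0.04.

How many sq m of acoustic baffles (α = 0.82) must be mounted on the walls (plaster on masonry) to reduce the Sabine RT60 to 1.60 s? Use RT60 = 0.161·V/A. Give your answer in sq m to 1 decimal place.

99.9

Summing Sᵢαᵢ: 123.708 + 0.858 + 25.004 + 9.516 → A₁ = 159.086 sabins.
Required A₂ = 0.161·2355.21/1.60 = 236.993 sabins.
ΔA needed = 236.993 − 159.086 = 77.907 sabins.
Net gain per sq m: Δα = 0.82 − 0.04 = 0.78.
Area = ΔA/Δα = 77.907/0.78 = 99.9 sq m.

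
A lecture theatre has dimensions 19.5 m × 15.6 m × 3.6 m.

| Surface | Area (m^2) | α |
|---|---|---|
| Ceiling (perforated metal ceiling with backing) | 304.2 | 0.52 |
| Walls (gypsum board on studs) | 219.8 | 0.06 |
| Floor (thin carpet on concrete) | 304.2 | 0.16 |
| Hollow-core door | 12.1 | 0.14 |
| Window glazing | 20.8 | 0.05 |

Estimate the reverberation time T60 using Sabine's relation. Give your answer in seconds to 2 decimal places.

Total absorption A = 304.2·0.52 + 219.8·0.06 + 304.2·0.16 + 12.1·0.14 + 20.8·0.05
  = 158.184 + 13.188 + 48.672 + 1.694 + 1.040 = 222.778 m^2 sabins.
Volume V = 19.5 × 15.6 × 3.6 = 1095.12 m³.
RT60 = 0.161 · V / A = 0.161 × 1095.12 / 222.778 = 0.79 s.

0.79 s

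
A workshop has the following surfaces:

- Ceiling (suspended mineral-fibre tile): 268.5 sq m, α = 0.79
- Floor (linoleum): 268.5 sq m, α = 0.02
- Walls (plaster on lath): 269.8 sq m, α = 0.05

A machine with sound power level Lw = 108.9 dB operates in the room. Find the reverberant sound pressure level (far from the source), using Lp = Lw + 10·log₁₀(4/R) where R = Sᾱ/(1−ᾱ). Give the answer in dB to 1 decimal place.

89.8 dB

A = 230.975 sabins; S = 806.8 sq m.
ᾱ = 230.975/806.8 = 0.2863; R = Sᾱ/(1−ᾱ) = 230.975/(1−0.2863) = 323.630 sq m.
Lp = 108.9 + 10·log₁₀(4/323.630) = 108.9 + (-19.08) = 89.8 dB.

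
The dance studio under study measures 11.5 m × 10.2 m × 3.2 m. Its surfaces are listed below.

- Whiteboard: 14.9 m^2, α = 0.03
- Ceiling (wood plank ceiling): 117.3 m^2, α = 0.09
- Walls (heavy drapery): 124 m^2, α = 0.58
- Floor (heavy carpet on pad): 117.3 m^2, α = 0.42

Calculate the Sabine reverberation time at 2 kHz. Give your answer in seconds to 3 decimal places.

0.457 sec

Total absorption A = 14.9·0.03 + 117.3·0.09 + 124·0.58 + 117.3·0.42
  = 0.447 + 10.557 + 71.920 + 49.266 = 132.190 m^2 sabins.
Room volume: 375.36 m³.
T = 0.161 V/A = 0.161·375.36/132.190 = 0.457 s.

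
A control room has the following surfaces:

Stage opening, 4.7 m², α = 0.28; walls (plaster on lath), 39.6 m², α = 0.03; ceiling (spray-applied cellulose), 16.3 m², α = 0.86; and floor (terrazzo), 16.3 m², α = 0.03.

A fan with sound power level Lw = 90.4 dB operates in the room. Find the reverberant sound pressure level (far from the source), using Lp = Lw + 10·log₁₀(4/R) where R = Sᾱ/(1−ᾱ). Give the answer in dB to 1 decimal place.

83.0 dB

Σ(Sᵢαᵢ) = 4.7·0.28 + 39.6·0.03 + 16.3·0.86 + 16.3·0.03 = 17.011; total area S = 76.9 m².
ᾱ = 0.2212, so room constant R = A/(1−ᾱ) = 21.843 m².
Lp = 90.4 + 10·log₁₀(4/21.843) = 90.4 + (-7.37) = 83.0 dB.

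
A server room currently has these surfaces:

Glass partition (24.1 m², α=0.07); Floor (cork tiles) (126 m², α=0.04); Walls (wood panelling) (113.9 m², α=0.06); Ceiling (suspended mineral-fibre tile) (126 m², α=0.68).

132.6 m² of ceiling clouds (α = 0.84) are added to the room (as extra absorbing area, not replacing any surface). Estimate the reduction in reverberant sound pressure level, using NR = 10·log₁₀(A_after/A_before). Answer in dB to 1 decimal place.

Equivalent absorption area: A_before = 24.1*0.07 + 126*0.04 + 113.9*0.06 + 126*0.68 = 99.241 m².
Treatment contributes 132.6·0.84 = 111.384 sabins.
A_after = 99.241 + 111.384 = 210.625 sabins.
Reduction = 10 log₁₀(A_after/A_before) = 10 log₁₀(2.1224) = 3.3 dB.

3.3 dB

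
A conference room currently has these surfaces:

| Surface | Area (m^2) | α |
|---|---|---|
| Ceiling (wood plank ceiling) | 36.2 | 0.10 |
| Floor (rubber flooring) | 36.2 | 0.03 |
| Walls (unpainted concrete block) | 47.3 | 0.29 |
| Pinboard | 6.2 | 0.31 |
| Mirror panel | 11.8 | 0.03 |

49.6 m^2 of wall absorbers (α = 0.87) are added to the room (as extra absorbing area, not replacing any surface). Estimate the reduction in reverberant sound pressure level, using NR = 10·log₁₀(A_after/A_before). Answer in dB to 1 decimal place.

4.9 dB

Summing Sᵢαᵢ: 3.620 + 1.086 + 13.717 + 1.922 + 0.354 → A_before = 20.699 sabins.
Treatment contributes 49.6·0.87 = 43.152 sabins.
New total A_after = 63.851 sabins.
Reduction = 10 log₁₀(A_after/A_before) = 10 log₁₀(3.0847) = 4.9 dB.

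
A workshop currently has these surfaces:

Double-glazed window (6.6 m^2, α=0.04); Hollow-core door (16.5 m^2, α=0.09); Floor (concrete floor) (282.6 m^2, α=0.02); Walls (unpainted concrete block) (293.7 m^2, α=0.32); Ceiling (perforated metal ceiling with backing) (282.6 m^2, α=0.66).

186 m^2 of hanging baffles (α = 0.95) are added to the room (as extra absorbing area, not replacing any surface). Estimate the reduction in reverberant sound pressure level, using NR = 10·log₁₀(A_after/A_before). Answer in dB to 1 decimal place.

2.1 dB

Total absorption A_before = 6.6·0.04 + 16.5·0.09 + 282.6·0.02 + 293.7·0.32 + 282.6·0.66
  = 0.264 + 1.485 + 5.652 + 93.984 + 186.516 = 287.901 m^2 sabins.
Added absorption = 186 × 0.95 = 176.700 sabins.
New total A_after = 464.601 sabins.
Reduction = 10 log₁₀(A_after/A_before) = 10 log₁₀(1.6138) = 2.1 dB.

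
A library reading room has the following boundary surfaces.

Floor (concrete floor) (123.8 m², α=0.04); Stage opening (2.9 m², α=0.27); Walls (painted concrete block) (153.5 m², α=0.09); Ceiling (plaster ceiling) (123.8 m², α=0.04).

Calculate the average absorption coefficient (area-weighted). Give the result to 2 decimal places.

0.06

Total surface area S = 404.0 m².
Σ(Sᵢαᵢ) = 123.8×0.04 + 2.9×0.27 + 153.5×0.09 + 123.8×0.04 = 24.502.
ᾱ = A/S = 0.06.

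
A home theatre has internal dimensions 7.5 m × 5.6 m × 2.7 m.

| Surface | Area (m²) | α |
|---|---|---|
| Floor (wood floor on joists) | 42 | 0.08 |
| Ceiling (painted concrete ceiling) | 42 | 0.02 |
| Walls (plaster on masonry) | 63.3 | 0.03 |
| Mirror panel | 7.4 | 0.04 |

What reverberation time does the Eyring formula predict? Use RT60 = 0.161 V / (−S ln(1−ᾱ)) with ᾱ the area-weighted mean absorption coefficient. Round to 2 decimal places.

2.80 s

S = Σ Sᵢ = 154.7 m².
Absorption A = 42·0.08 + 42·0.02 + 63.3·0.03 + 7.4·0.04 = 6.395 sabins.
ᾱ = 6.395 / 154.7 = 0.0413.
−S·ln(1−ᾱ) = −154.7 × ln(1 − 0.0413) = 6.525.
V = 7.5 × 5.6 × 2.7 = 113.4 m³.
T = 0.161·V/[−S·ln(1−ᾱ)] = 0.161·113.4/6.525 = 2.80 s.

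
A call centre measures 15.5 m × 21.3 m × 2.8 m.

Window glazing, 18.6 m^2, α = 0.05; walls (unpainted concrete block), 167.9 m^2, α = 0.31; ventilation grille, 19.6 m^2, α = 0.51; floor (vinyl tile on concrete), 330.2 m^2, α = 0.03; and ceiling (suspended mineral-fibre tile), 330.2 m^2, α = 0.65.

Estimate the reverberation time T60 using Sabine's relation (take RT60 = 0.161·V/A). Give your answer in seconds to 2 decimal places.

Summing Sᵢαᵢ: 0.930 + 52.049 + 9.996 + 9.906 + 214.630 → A = 287.511 sabins.
Room volume: 924.42 m³.
RT60 = 0.161 · V / A = 0.161 × 924.42 / 287.511 = 0.52 s.

0.52 seconds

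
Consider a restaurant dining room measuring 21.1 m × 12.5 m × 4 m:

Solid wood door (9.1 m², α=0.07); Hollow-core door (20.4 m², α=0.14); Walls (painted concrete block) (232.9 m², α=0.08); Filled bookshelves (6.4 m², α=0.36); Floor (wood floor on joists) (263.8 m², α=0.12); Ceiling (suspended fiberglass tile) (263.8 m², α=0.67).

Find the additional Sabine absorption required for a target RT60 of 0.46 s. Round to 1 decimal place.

A₁ = Σ Sᵢαᵢ = 9.1·0.07 + 20.4·0.14 + 232.9·0.08 + 6.4·0.36 + 263.8·0.12 + 263.8·0.67 = 232.831 sabins.
Target A₂ = 0.161·1055/0.46 = 369.250 sabins (V = 1055 m³).
Additional absorption ΔA = 369.250 − 232.831 = 136.4 sabins.

136.4 sabins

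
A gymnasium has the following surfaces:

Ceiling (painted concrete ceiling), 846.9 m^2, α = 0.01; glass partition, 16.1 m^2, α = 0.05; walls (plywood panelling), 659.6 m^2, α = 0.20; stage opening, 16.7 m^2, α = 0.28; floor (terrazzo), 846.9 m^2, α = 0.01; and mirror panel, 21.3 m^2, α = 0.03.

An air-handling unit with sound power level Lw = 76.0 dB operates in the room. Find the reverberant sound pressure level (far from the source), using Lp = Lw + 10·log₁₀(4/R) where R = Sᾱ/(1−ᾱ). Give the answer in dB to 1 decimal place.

Σ(Sᵢαᵢ) = 846.9·0.01 + 16.1·0.05 + 659.6·0.20 + 16.7·0.28 + 846.9·0.01 + 21.3·0.03 = 154.978; total area S = 2407.5 m^2.
ᾱ = 0.0644, so room constant R = A/(1−ᾱ) = 165.646 m^2.
Lp = Lw + 10 log₁₀(4/R) = 76.0 -16.17 = 59.8 dB.

59.8 dB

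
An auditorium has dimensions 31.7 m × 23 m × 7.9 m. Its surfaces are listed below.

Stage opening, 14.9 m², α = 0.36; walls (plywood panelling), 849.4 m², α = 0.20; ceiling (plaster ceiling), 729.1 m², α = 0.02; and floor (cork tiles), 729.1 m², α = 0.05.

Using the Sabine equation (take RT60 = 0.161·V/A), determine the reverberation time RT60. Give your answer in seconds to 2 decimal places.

4.10 sec

A = Σ Sᵢαᵢ = 14.9*0.36 + 849.4*0.20 + 729.1*0.02 + 729.1*0.05 = 226.281 sabins.
V = 31.7·23·7.9 = 5759.89 m³.
T = 0.161 V/A = 0.161·5759.89/226.281 = 4.10 s.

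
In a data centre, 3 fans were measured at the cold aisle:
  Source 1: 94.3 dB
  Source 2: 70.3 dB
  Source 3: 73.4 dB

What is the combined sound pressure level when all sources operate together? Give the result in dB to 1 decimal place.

94.4 dB

Converting to relative power and adding: 10^(94.3/10) + 10^(70.3/10) + 10^(73.4/10) = 2.724e+09.
Combined level = 10 log₁₀(2.724e+09) = 94.4 dB.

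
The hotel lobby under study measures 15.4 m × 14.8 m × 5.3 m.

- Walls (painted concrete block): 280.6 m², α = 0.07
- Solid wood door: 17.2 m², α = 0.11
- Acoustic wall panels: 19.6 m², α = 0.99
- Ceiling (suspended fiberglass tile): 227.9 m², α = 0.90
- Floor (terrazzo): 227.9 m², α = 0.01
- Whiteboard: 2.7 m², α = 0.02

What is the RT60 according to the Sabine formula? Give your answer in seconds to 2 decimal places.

0.78 s

Total absorption A = 280.6·0.07 + 17.2·0.11 + 19.6·0.99 + 227.9·0.90 + 227.9·0.01 + 2.7·0.02
  = 19.642 + 1.892 + 19.404 + 205.110 + 2.279 + 0.054 = 248.381 m² sabins.
V = 15.4·14.8·5.3 = 1207.976 m³.
T = 0.161 V/A = 0.161·1207.976/248.381 = 0.78 s.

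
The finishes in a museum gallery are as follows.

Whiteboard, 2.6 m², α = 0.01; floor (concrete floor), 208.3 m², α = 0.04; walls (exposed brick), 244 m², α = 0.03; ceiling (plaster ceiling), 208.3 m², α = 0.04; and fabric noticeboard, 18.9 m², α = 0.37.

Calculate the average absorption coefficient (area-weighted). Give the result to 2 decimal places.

0.05

S = Σ Sᵢ = 2.6 + 208.3 + 244 + 208.3 + 18.9 = 682.1 m².
Σ(Sᵢαᵢ) = 2.6·0.01 + 208.3·0.04 + 244·0.03 + 208.3·0.04 + 18.9·0.37 = 31.003.
ᾱ = A/S = 0.05.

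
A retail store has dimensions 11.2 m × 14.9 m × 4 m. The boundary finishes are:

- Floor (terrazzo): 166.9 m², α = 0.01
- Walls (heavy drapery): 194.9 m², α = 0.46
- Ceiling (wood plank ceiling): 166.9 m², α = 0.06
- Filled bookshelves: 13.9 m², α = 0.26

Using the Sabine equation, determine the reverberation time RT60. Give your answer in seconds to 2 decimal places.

1.02 s

Total absorption A = 166.9*0.01 + 194.9*0.46 + 166.9*0.06 + 13.9*0.26
  = 1.669 + 89.654 + 10.014 + 3.614 = 104.951 m² sabins.
V = 11.2·14.9·4 = 667.52 m³.
T = 0.161 V/A = 0.161·667.52/104.951 = 1.02 s.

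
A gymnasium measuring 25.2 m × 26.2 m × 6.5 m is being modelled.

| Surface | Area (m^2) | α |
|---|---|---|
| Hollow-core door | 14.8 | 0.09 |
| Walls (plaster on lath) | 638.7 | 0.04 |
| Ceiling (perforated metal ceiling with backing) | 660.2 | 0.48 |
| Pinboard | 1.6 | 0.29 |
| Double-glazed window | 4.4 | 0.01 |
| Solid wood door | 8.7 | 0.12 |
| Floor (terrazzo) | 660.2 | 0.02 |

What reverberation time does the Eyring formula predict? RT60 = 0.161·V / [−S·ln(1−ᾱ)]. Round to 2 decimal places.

Total surface area S = 14.8 + 638.7 + 660.2 + 1.6 + 4.4 + 8.7 + 660.2 = 1988.6 m^2.
Σ(Sᵢαᵢ) = 14.8×0.09 + 638.7×0.04 + 660.2×0.48 + 1.6×0.29 + 4.4×0.01 + 8.7×0.12 + 660.2×0.02 = 358.532.
ᾱ = 358.532 / 1988.6 = 0.1803.
−S·ln(1−ᾱ) = −1988.6 × ln(1 − 0.1803) = 395.367.
V = 25.2 × 26.2 × 6.5 = 4291.56 m³.
T = 0.161·V/[−S·ln(1−ᾱ)] = 0.161·4291.56/395.367 = 1.75 s.

1.75 s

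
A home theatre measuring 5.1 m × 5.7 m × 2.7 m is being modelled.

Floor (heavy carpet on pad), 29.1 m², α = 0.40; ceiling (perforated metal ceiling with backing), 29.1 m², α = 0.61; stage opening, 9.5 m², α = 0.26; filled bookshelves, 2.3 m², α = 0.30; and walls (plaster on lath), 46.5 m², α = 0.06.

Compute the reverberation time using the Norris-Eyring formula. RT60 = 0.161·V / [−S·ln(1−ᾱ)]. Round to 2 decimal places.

0.30 seconds

S = Σ Sᵢ = 116.5 m².
Σ(Sᵢαᵢ) = 29.1·0.40 + 29.1·0.61 + 9.5·0.26 + 2.3·0.30 + 46.5·0.06 = 35.341.
Mean coefficient ᾱ = A/S = 0.3034.
−S·ln(1−ᾱ) = −116.5 × ln(1 − 0.3034) = 42.120.
V = 5.1 × 5.7 × 2.7 = 78.489 m³.
T = 0.161·V/[−S·ln(1−ᾱ)] = 0.161·78.489/42.120 = 0.30 s.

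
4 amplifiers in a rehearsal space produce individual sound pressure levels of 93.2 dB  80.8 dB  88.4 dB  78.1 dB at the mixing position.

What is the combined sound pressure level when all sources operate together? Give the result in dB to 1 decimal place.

94.7 dB

Σ 10^(Lᵢ/10) = 2.966e+09.
L_total = 10·log₁₀(2.966e+09) = 94.7 dB.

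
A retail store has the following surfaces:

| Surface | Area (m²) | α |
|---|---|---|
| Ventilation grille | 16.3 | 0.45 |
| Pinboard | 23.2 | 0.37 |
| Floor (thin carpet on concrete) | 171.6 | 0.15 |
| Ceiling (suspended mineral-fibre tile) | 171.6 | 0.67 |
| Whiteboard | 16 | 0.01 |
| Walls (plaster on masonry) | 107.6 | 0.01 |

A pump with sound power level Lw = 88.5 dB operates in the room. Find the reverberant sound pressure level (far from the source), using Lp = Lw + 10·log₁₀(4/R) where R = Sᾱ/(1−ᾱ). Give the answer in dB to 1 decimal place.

Σ(Sᵢαᵢ) = 16.3·0.45 + 23.2·0.37 + 171.6·0.15 + 171.6·0.67 + 16·0.01 + 107.6·0.01 = 157.867; total area S = 506.3 m².
ᾱ = 0.3118, so room constant R = A/(1−ᾱ) = 229.391 m².
Lp = Lw + 10 log₁₀(4/R) = 88.5 -17.59 = 70.9 dB.

70.9 dB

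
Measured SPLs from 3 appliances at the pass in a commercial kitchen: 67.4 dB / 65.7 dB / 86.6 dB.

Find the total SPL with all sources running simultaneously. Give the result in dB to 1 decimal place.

Σ 10^(Lᵢ/10) = 4.663e+08.
Combined level = 10 log₁₀(4.663e+08) = 86.7 dB.

86.7 dB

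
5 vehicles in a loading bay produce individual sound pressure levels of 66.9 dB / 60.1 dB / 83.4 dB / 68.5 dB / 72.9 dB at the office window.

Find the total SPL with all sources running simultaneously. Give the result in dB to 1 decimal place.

84.0 dB

Σ 10^(Lᵢ/10) = 2.513e+08.
Back to dB: 10·log₁₀ Σ = 84.0 dB.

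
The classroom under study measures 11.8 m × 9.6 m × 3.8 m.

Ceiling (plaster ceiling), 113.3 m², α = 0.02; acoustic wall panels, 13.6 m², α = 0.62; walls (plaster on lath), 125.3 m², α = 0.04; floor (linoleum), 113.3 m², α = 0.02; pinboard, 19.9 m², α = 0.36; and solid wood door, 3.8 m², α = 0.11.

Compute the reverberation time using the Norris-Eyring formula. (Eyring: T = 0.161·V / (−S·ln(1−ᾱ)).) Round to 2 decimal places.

S = Σ Sᵢ = 389.2 m².
Absorption A = 113.3·0.02 + 13.6·0.62 + 125.3·0.04 + 113.3·0.02 + 19.9·0.36 + 3.8·0.11 = 25.558 sabins.
Mean coefficient ᾱ = A/S = 0.0657.
−S·ln(1−ᾱ) = −389.2 × ln(1 − 0.0657) = 26.449.
V = 11.8 × 9.6 × 3.8 = 430.464 m³.
T = 0.161·V/[−S·ln(1−ᾱ)] = 0.161·430.464/26.449 = 2.62 s.

2.62 seconds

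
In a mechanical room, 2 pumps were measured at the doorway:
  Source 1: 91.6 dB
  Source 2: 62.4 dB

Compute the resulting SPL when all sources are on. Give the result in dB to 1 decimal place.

91.6 dB

Converting to relative power and adding: 10^(91.6/10) + 10^(62.4/10) = 1.447e+09.
Combined level = 10 log₁₀(1.447e+09) = 91.6 dB.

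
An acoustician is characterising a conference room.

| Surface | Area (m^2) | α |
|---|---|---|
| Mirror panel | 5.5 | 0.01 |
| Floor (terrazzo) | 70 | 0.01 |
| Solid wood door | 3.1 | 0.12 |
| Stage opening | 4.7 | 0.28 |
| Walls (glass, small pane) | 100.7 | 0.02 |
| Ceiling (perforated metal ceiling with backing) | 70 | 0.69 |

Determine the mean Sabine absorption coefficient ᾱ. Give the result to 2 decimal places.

S = Σ Sᵢ = 5.5 + 70 + 3.1 + 4.7 + 100.7 + 70 = 254.0 m^2.
Σ(Sᵢαᵢ) = 5.5*0.01 + 70*0.01 + 3.1*0.12 + 4.7*0.28 + 100.7*0.02 + 70*0.69 = 52.757.
ᾱ = A/S = 0.21.

0.21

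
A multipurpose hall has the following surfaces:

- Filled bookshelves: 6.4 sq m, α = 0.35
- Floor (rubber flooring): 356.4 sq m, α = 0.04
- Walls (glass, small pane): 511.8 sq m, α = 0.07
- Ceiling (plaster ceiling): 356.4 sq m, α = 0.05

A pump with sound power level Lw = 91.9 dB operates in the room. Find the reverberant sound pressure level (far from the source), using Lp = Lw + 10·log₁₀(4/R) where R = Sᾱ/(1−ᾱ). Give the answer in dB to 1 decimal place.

Σ(Sᵢαᵢ) = 6.4×0.35 + 356.4×0.04 + 511.8×0.07 + 356.4×0.05 = 70.142; total area S = 1231.0 sq m.
ᾱ = 70.142/1231.0 = 0.0570; R = Sᾱ/(1−ᾱ) = 70.142/(1−0.0570) = 74.382 sq m.
Lp = Lw + 10 log₁₀(4/R) = 91.9 -12.69 = 79.2 dB.

79.2 dB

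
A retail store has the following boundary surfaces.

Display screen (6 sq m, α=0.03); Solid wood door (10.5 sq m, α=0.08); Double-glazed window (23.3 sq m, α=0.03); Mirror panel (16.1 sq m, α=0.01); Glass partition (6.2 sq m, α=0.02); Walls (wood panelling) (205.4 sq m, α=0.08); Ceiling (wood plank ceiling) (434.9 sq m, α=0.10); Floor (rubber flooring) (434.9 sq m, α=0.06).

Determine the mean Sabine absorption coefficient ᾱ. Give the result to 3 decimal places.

S = Σ Sᵢ = 6 + 10.5 + 23.3 + 16.1 + 6.2 + 205.4 + 434.9 + 434.9 = 1137.3 sq m.
Weighted sum Σ Sα = 88.020.
ᾱ = A/S = 0.077.

0.077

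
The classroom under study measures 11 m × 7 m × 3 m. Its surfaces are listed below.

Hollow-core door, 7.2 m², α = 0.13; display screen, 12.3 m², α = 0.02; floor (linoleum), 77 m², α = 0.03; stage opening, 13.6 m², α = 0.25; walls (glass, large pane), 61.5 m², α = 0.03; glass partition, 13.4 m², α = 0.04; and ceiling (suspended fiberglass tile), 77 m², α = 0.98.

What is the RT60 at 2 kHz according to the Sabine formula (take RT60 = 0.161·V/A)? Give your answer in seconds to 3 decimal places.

Total absorption A = 7.2×0.13 + 12.3×0.02 + 77×0.03 + 13.6×0.25 + 61.5×0.03 + 13.4×0.04 + 77×0.98
  = 0.936 + 0.246 + 2.310 + 3.400 + 1.845 + 0.536 + 75.460 = 84.733 m² sabins.
V = 11·7·3 = 231 m³.
RT60 = 0.161 · V / A = 0.161 × 231 / 84.733 = 0.439 s.

0.439 sec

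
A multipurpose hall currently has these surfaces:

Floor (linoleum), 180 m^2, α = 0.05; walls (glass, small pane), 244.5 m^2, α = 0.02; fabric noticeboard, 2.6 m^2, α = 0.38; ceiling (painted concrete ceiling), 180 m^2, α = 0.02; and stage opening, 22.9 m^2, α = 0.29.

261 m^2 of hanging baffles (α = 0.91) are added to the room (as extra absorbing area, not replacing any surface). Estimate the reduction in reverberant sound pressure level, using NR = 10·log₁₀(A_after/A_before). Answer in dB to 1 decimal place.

A_before = Σ Sᵢαᵢ = 180*0.05 + 244.5*0.02 + 2.6*0.38 + 180*0.02 + 22.9*0.29 = 25.119 sabins.
Added absorption = 261 × 0.91 = 237.510 sabins.
A_after = 25.119 + 237.510 = 262.629 sabins.
Reduction = 10 log₁₀(A_after/A_before) = 10 log₁₀(10.4554) = 10.2 dB.

10.2 dB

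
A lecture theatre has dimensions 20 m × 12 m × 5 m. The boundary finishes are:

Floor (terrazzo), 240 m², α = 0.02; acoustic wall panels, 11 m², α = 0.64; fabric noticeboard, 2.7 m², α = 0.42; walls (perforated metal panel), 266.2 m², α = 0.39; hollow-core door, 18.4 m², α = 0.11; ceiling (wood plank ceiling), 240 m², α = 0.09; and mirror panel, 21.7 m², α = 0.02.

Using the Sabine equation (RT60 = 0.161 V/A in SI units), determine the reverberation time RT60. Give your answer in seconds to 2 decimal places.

1.37 s

Summing Sᵢαᵢ: 4.800 + 7.040 + 1.134 + 103.818 + 2.024 + 21.600 + 0.434 → A = 140.850 sabins.
V = 20·12·5 = 1200 m³.
RT60 = 0.161 · V / A = 0.161 × 1200 / 140.850 = 1.37 s.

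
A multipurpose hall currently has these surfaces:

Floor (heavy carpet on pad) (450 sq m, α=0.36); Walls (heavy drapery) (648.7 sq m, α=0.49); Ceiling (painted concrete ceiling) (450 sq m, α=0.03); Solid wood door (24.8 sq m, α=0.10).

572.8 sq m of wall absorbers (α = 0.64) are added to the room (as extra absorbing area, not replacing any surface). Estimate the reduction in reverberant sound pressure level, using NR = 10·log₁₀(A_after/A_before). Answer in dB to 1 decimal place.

Equivalent absorption area: A_before = 450×0.36 + 648.7×0.49 + 450×0.03 + 24.8×0.10 = 495.843 sq m.
Treatment contributes 572.8·0.64 = 366.592 sabins.
New total A_after = 862.435 sabins.
NR = 10·log₁₀(862.435/495.843) = 2.4 dB.

2.4 dB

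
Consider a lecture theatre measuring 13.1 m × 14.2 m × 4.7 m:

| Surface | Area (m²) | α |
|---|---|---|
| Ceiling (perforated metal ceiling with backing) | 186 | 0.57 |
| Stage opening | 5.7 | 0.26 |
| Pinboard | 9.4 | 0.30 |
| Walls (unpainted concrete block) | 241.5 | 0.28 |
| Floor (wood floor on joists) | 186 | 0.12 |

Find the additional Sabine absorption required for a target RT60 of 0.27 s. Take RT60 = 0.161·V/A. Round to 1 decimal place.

321.1 sabins

Summing Sᵢαᵢ: 106.020 + 1.482 + 2.820 + 67.620 + 22.320 → A₁ = 200.262 sabins.
V = 874.294 m³. Required absorption A₂ = 0.161 × 874.294 / 0.27 = 521.338 sabins.
Shortfall: 521.338 − 200.262 = 321.1 sabins.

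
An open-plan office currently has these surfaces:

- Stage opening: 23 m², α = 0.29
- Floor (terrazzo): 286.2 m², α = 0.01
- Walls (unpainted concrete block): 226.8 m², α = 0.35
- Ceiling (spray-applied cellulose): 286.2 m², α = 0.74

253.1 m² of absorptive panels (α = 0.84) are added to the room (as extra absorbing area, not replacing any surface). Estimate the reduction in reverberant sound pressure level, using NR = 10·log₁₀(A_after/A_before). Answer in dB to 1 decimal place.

2.3 dB

Equivalent absorption area: A_before = 23·0.29 + 286.2·0.01 + 226.8·0.35 + 286.2·0.74 = 300.700 m².
Added absorption = 253.1 × 0.84 = 212.604 sabins.
A_after = 300.700 + 212.604 = 513.304 sabins.
NR = 10·log₁₀(513.304/300.700) = 2.3 dB.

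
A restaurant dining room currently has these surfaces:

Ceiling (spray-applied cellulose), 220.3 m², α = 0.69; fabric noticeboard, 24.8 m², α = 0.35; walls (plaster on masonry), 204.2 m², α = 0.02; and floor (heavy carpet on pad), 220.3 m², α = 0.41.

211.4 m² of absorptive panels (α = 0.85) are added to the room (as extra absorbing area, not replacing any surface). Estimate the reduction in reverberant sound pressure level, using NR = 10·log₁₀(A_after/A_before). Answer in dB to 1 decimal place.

2.3 dB

Total absorption A_before = 220.3·0.69 + 24.8·0.35 + 204.2·0.02 + 220.3·0.41
  = 152.007 + 8.680 + 4.084 + 90.323 = 255.094 m² sabins.
Added absorption = 211.4 × 0.85 = 179.690 sabins.
New total A_after = 434.784 sabins.
NR = 10·log₁₀(434.784/255.094) = 2.3 dB.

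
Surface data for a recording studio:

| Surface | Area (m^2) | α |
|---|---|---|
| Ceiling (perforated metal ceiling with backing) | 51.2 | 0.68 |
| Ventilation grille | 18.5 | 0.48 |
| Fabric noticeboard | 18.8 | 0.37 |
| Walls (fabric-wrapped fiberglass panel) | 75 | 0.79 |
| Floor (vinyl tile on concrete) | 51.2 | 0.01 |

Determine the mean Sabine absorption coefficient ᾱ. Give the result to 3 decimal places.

S = Σ Sᵢ = 51.2 + 18.5 + 18.8 + 75 + 51.2 = 214.7 m^2.
Σ(Sᵢαᵢ) = 51.2×0.68 + 18.5×0.48 + 18.8×0.37 + 75×0.79 + 51.2×0.01 = 110.414.
ᾱ = A/S = 0.514.

0.514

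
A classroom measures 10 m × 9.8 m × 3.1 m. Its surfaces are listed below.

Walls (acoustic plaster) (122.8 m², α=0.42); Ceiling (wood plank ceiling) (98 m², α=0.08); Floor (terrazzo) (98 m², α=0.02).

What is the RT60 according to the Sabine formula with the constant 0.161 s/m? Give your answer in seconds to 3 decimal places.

Summing Sᵢαᵢ: 51.576 + 7.840 + 1.960 → A = 61.376 sabins.
Volume V = 10 × 9.8 × 3.1 = 303.8 m³.
RT60 = 0.161 · V / A = 0.161 × 303.8 / 61.376 = 0.797 s.

0.797 s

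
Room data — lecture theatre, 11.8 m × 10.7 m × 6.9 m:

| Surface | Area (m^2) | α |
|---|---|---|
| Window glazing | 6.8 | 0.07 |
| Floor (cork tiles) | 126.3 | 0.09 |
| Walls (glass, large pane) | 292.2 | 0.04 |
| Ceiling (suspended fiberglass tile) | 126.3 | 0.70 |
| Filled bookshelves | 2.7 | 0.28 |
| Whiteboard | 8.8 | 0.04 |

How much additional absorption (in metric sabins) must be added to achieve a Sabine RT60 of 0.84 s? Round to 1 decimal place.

53.9 sabins

A₁ = Σ Sᵢαᵢ = 6.8×0.07 + 126.3×0.09 + 292.2×0.04 + 126.3×0.70 + 2.7×0.28 + 8.8×0.04 = 113.049 sabins.
Target A₂ = 0.161·871.194/0.84 = 166.979 sabins (V = 871.194 m³).
Shortfall: 166.979 − 113.049 = 53.9 sabins.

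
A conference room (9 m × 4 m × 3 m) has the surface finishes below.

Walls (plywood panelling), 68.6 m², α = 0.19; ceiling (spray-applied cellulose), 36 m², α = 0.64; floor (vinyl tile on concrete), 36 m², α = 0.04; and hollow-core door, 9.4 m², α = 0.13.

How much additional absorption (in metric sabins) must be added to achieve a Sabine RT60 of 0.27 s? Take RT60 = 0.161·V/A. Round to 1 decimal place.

Summing Sᵢαᵢ: 13.034 + 23.040 + 1.440 + 1.222 → A₁ = 38.736 sabins.
Target A₂ = 0.161·108/0.27 = 64.400 sabins (V = 108 m³).
Additional absorption ΔA = 64.400 − 38.736 = 25.7 sabins.

25.7 sabins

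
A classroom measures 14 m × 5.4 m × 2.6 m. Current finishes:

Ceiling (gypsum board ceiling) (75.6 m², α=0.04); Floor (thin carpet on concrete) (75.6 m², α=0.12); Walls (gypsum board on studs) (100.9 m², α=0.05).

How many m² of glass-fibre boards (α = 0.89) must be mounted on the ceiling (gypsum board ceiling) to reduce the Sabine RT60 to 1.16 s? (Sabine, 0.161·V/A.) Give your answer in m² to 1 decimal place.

Summing Sᵢαᵢ: 3.024 + 9.072 + 5.045 → A₁ = 17.141 sabins.
Required A₂ = 0.161·196.56/1.16 = 27.281 sabins.
Absorption to add: 27.281 − 17.141 = 10.140 sabins.
Net gain per m²: Δα = 0.89 − 0.04 = 0.85.
Panel area = 10.140 / 0.85 = 11.9 m².

11.9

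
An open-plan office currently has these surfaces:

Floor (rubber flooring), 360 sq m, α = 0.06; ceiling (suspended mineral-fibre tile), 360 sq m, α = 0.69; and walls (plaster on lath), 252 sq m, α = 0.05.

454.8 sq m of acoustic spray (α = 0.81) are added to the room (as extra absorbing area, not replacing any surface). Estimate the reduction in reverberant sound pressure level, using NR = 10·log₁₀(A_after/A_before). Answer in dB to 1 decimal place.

Equivalent absorption area: A_before = 360×0.06 + 360×0.69 + 252×0.05 = 282.600 sq m.
Added absorption = 454.8 × 0.81 = 368.388 sabins.
A_after = 282.600 + 368.388 = 650.988 sabins.
Reduction = 10 log₁₀(A_after/A_before) = 10 log₁₀(2.3036) = 3.6 dB.

3.6 dB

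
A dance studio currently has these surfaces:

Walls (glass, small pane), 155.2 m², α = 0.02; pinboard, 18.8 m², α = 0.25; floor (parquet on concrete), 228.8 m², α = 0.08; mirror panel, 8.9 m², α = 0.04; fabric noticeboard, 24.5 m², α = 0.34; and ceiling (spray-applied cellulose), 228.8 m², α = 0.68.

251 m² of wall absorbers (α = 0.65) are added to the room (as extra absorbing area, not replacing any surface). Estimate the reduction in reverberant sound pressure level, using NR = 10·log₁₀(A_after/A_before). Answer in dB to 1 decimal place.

2.7 dB

Total absorption A_before = 155.2·0.02 + 18.8·0.25 + 228.8·0.08 + 8.9·0.04 + 24.5·0.34 + 228.8·0.68
  = 3.104 + 4.700 + 18.304 + 0.356 + 8.330 + 155.584 = 190.378 m² sabins.
Treatment contributes 251·0.65 = 163.150 sabins.
New total A_after = 353.528 sabins.
Reduction = 10 log₁₀(A_after/A_before) = 10 log₁₀(1.8570) = 2.7 dB.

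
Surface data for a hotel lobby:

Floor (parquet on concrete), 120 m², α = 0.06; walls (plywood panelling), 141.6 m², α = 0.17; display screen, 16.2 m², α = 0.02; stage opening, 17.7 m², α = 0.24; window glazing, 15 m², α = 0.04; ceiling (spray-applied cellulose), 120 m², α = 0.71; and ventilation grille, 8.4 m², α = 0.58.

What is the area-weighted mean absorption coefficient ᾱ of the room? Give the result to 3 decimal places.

0.288

S = Σ Sᵢ = 120 + 141.6 + 16.2 + 17.7 + 15 + 120 + 8.4 = 438.9 m².
Weighted sum Σ Sα = 126.516.
ᾱ = 126.516 / 438.9 = 0.288.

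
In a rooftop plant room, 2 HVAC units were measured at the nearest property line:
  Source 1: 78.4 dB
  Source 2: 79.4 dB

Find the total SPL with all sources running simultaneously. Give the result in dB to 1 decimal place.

81.9 dB

Sum in the linear (power) domain: Σ 10^(Lᵢ/10) = 10^(78.4/10) + 10^(79.4/10) = 1.563e+08.
L_total = 10·log₁₀(1.563e+08) = 81.9 dB.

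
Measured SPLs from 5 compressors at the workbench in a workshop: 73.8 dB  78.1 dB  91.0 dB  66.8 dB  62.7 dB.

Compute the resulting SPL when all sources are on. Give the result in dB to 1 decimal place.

91.3 dB

Σ 10^(Lᵢ/10) = 1.354e+09.
Back to dB: 10·log₁₀ Σ = 91.3 dB.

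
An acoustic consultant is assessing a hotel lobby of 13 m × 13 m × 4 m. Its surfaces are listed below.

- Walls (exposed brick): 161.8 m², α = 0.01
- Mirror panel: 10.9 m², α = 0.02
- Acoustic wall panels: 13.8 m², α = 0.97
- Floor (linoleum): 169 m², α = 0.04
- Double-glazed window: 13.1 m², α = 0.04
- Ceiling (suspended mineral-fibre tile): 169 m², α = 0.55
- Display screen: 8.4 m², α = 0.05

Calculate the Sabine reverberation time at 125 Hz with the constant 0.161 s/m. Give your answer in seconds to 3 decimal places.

Summing Sᵢαᵢ: 1.618 + 0.218 + 13.386 + 6.760 + 0.524 + 92.950 + 0.420 → A = 115.876 sabins.
V = 13·13·4 = 676 m³.
T = 0.161 V/A = 0.161·676/115.876 = 0.939 s.

0.939 seconds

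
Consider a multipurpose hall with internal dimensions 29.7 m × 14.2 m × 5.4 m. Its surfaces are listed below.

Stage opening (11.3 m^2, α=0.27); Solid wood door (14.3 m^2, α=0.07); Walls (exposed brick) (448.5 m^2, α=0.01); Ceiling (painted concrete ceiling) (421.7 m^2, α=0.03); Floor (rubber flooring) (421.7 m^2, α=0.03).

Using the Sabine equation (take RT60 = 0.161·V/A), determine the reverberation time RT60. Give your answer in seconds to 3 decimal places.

A = Σ Sᵢαᵢ = 11.3·0.27 + 14.3·0.07 + 448.5·0.01 + 421.7·0.03 + 421.7·0.03 = 33.839 sabins.
Volume V = 29.7 × 14.2 × 5.4 = 2277.396 m³.
T = 0.161 V/A = 0.161·2277.396/33.839 = 10.835 s.

10.835 s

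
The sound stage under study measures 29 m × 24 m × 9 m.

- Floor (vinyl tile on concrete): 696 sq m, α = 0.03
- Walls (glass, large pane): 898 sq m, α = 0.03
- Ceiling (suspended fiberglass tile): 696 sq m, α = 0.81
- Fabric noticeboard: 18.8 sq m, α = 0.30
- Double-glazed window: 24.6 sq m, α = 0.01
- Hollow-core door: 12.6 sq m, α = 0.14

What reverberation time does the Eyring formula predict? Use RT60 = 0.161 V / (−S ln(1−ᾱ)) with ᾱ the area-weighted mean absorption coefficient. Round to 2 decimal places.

Total surface area S = 696 + 898 + 696 + 18.8 + 24.6 + 12.6 = 2346.0 sq m.
Σ(Sᵢαᵢ) = 696·0.03 + 898·0.03 + 696·0.81 + 18.8·0.30 + 24.6·0.01 + 12.6·0.14 = 619.230.
ᾱ = 619.230 / 2346.0 = 0.2640.
Eyring denominator: −S ln(1−ᾱ) = 719.108.
V = 29 × 24 × 9 = 6264 m³.
RT60 = 0.161 × 6264 / 719.108 = 1.40 s.

1.40 seconds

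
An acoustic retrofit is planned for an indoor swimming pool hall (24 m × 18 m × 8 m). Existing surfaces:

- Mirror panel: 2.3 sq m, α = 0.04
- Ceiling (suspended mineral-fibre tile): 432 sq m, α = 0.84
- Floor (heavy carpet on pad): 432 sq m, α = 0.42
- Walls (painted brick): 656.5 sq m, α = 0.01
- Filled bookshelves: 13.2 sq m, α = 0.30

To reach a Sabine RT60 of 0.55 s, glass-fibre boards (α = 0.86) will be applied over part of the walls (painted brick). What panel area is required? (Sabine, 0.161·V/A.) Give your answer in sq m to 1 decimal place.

537.3

Equivalent absorption area: A₁ = 2.3*0.04 + 432*0.84 + 432*0.42 + 656.5*0.01 + 13.2*0.30 = 554.937 sq m.
Required A₂ = 0.161·3456/0.55 = 1011.665 sabins.
ΔA needed = 1011.665 − 554.937 = 456.728 sabins.
Each sq m of panel replacing the walls (painted brick) adds (0.86 − 0.01) = 0.85 sabins.
Panel area = 456.728 / 0.85 = 537.3 sq m.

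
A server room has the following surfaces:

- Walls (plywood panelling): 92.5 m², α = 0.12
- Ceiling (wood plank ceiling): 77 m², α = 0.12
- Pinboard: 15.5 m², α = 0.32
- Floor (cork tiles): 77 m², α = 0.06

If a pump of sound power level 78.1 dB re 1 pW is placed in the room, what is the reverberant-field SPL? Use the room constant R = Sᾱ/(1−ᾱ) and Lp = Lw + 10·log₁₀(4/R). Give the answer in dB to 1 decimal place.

68.8 dB

Σ(Sᵢαᵢ) = 92.5×0.12 + 77×0.12 + 15.5×0.32 + 77×0.06 = 29.920; total area S = 262.0 m².
ᾱ = 29.920/262.0 = 0.1142; R = Sᾱ/(1−ᾱ) = 29.920/(1−0.1142) = 33.777 m².
Lp = 78.1 + 10·log₁₀(4/33.777) = 78.1 + (-9.27) = 68.8 dB.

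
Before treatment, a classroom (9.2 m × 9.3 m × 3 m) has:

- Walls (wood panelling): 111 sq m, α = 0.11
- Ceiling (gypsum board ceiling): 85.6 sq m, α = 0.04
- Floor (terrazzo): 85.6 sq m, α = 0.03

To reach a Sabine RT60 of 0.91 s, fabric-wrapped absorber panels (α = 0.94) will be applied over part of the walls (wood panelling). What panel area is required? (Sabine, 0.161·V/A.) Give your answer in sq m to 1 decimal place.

Equivalent absorption area: A₁ = 111*0.11 + 85.6*0.04 + 85.6*0.03 = 18.202 sq m.
Required A₂ = 0.161·256.68/0.91 = 45.413 sabins.
ΔA needed = 45.413 − 18.202 = 27.211 sabins.
Each sq m of panel replacing the walls (wood panelling) adds (0.94 − 0.11) = 0.83 sabins.
Area = ΔA/Δα = 27.211/0.83 = 32.8 sq m.

32.8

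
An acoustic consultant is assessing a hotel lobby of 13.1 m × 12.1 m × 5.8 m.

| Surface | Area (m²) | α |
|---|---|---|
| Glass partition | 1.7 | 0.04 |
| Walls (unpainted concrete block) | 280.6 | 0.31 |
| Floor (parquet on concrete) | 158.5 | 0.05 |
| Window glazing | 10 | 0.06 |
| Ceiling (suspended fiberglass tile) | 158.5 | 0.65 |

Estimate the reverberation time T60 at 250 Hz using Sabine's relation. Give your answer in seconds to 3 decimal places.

0.745 sec

Total absorption A = 1.7×0.04 + 280.6×0.31 + 158.5×0.05 + 10×0.06 + 158.5×0.65
  = 0.068 + 86.986 + 7.925 + 0.600 + 103.025 = 198.604 m² sabins.
V = 13.1·12.1·5.8 = 919.358 m³.
Sabine: RT60 = 0.161 × 919.358 / 198.604 = 0.745 s.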